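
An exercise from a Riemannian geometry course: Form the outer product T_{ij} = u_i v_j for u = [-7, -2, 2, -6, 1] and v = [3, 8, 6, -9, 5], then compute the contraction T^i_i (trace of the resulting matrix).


The outer product gives T_{ij} = u_i v_j.
The trace (contraction) is Tr(T) = sum_i T_{ii} = sum_i u_i v_i.
Diagonal entries:
T_{11} = u_1 * v_1 = -7 * 3 = -21
T_{22} = u_2 * v_2 = -2 * 8 = -16
T_{33} = u_3 * v_3 = 2 * 6 = 12
T_{44} = u_4 * v_4 = -6 * -9 = 54
T_{55} = u_5 * v_5 = 1 * 5 = 5
Tr(T) = -21 + -16 + 12 + 54 + 5 = 34

34


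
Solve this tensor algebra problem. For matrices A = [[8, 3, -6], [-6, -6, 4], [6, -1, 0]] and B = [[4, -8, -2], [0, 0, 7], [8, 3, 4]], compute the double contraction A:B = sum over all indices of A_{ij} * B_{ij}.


A:B = sum over all i,j of A_{ij} * B_{ij}.
Row 1: 8*4=32, 3*-8=-24, -6*-2=12 => row sum = 20
Row 2: -6*0=0, -6*0=0, 4*7=28 => row sum = 28
Row 3: 6*8=48, -1*3=-3, 0*4=0 => row sum = 45
Total = 20 + 28 + 45 = 93

93


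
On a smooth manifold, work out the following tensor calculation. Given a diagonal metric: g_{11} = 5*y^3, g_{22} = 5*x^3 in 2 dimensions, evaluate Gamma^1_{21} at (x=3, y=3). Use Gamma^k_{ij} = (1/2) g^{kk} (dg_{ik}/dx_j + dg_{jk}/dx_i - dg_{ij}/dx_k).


For a diagonal metric, Gamma^k_{ij} = (1/2) g^{kk} (dg_{ik}/dx_j + dg_{jk}/dx_i - dg_{ij}/dx_k).
The metric is diagonal, so g_{ab} = 0 for a != b.
At the given point: g_{11} = 135, g_{22} = 135
g^{11} = 1/135
dg_{21}/dx_1 = 0 (off-diagonal)
dg_{11}/dx_2 = dg_{11}/dx_2 = 135
dg_{21}/dx_1 = 0 (off-diagonal)
Numerator = 0 + 135 - 0 = 135
Gamma^1_{21} = 135 / (2 * 135) = 1/2

1/2


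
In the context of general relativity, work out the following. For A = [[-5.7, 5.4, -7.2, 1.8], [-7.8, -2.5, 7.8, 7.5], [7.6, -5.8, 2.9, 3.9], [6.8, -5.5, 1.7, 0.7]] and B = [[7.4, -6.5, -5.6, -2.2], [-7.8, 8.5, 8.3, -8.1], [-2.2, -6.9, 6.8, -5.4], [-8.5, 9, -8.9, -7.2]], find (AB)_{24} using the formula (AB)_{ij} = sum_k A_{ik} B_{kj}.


(AB)_{ij} = sum_k A_{ik} B_{kj}.
For i=2, j=4:
A_{21} * B_{14} = -7.8 * -2.2 = 17.16
A_{22} * B_{24} = -2.5 * -8.1 = 20.25
A_{23} * B_{34} = 7.8 * -5.4 = -42.12
A_{24} * B_{44} = 7.5 * -7.2 = -54
Sum = 17.16 + 20.25 + -42.12 + -54 = -58.71

-58.71


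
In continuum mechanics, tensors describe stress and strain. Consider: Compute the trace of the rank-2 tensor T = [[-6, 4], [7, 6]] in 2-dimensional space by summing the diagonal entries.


The contraction (trace) of a rank-2 tensor is the sum of its diagonal elements.
Diagonal entries: A[1,1] = -6, A[2,2] = 6
Tr(A) = -6 + 6 = 0

0


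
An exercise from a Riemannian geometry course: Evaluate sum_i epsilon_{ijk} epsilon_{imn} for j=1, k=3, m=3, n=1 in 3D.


Using the identity: epsilon_{ijk} epsilon_{imn} = delta_{jm} delta_{kn} - delta_{jn} delta_{km}.
delta_{13} = 0
delta_{31} = 0
delta_{11} = 1
delta_{33} = 1
Result = 0 * 0 - 1 * 1 = 0 - 1 = -1

-1


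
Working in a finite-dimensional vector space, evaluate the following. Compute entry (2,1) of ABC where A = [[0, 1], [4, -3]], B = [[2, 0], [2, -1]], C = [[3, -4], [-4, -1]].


(ABC)_{21} = sum_m (AB)_{2m} C_{m1}. First compute row 2 of AB.
(AB)_{21} = 4*2 + -3*2 = 2
(AB)_{22} = 4*0 + -3*-1 = 3
Now contract with column 1 of C:
(AB)_{21} * C_{11} = 2 * 3 = 6
(AB)_{22} * C_{21} = 3 * -4 = -12
(ABC)_{21} = 6 + -12 = -6

-6


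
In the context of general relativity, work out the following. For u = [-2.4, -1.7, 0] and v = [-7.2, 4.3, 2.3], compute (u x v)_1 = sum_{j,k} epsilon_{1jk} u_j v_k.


(u x v)_1 = sum_{j,k} epsilon_{1jk} u_j v_k. Only permutations of (1,2,3) contribute; the two non-zero terms are:
eps_{123} u_2 v_3 = 1 * -1.7 * 2.3 = -3.91
eps_{132} u_3 v_2 = -1 * 0 * 4.3 = 0
(u x v)_1 = -3.91

-3.91


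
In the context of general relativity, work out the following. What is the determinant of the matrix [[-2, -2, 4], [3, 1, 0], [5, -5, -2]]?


Expanding along the first row, det(A) = a11*M_11 - a12*M_12 + a13*M_13, where M_1j is the (1,j) minor.
Minor M_11 = 1*-2 - 0*-5 = -2
Minor M_12 = 3*-2 - 0*5 = -6
Minor M_13 = 3*-5 - 1*5 = -20
det = -2*(-2) - -2*(-6) + 4*(-20)
    = 4 - 12 + -80
    = -88

-88


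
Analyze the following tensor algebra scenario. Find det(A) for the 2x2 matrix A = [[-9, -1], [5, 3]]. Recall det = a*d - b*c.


For a 2x2 matrix [[a, b], [c, d]], det = a*d - b*c.
a = -9, b = -1, c = 5, d = 3
a*d = -9 * 3 = -27
b*c = -1 * 5 = -5
det = -27 - -5 = -22

-22


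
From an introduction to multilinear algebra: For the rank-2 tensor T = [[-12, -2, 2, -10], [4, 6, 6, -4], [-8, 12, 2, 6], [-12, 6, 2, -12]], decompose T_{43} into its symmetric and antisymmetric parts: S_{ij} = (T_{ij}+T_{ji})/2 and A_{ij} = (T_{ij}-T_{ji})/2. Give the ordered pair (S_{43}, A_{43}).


T_{43} = 2
T_{34} = 6
S_{43} = (2 + 6)/2 = 8/2 = 4
A_{43} = (2 - 6)/2 = -4/2 = -2
Check: S + A = 4 + -2 = 2 = T_{43}.

(4, -2)


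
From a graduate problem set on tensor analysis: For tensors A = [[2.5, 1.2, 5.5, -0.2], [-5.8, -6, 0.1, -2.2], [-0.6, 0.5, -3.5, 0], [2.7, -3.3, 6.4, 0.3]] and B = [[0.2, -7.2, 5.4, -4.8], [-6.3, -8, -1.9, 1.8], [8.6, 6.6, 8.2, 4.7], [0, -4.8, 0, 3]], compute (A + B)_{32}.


Tensor addition is component-wise: (A + B)_{ij} = A_{ij} + B_{ij}.
A_{32} = 0.5
B_{32} = 6.6
(A + B)_{32} = 0.5 + 6.6 = 7.1

7.1


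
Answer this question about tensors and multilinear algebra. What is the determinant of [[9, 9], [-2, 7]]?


For a 2x2 matrix [[a, b], [c, d]], det = a*d - b*c.
a = 9, b = 9, c = -2, d = 7
a*d = 9 * 7 = 63
b*c = 9 * -2 = -18
det = 63 - -18 = 81

81


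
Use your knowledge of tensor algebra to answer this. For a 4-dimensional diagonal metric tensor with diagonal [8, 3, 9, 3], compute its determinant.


For a diagonal metric, the determinant is the product of diagonal entries.
Diagonal entries: 8, 3, 9, 3
det(g) = 8 * 3 * 9 * 3 = 648

648


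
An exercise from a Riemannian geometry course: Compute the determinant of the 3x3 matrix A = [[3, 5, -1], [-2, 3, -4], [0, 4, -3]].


Expanding along the first row, det(A) = a11*M_11 - a12*M_12 + a13*M_13, where M_1j is the (1,j) minor.
Minor M_11 = 3*-3 - -4*4 = 7
Minor M_12 = -2*-3 - -4*0 = 6
Minor M_13 = -2*4 - 3*0 = -8
det = 3*(7) - 5*(6) + -1*(-8)
    = 21 - 30 + 8
    = -1

-1


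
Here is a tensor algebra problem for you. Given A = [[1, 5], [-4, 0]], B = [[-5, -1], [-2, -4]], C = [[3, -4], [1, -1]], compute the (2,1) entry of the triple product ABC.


(ABC)_{21} = sum_m (AB)_{2m} C_{m1}. First compute row 2 of AB.
(AB)_{21} = -4*-5 + 0*-2 = 20
(AB)_{22} = -4*-1 + 0*-4 = 4
Now contract with column 1 of C:
(AB)_{21} * C_{11} = 20 * 3 = 60
(AB)_{22} * C_{21} = 4 * 1 = 4
(ABC)_{21} = 60 + 4 = 64

64


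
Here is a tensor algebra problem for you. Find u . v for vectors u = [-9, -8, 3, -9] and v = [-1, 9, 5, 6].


The inner product u . v = sum of u_i * v_i.
Term-by-term: -9 * -1, -8 * 9, 3 * 5, -9 * 6
Products: 9, -72, 15, -54
Sum = 9 + -72 + 15 + -54 = -102

-102


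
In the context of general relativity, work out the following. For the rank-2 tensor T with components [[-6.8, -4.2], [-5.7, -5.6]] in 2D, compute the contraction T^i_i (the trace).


The contraction (trace) of a rank-2 tensor is the sum of its diagonal elements.
Diagonal entries: A[1,1] = -6.8, A[2,2] = -5.6
Tr(A) = -6.8 + -5.6 = -12.4

-12.4


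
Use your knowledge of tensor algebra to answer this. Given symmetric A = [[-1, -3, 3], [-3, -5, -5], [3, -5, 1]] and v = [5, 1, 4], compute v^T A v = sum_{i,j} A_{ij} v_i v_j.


First compute Av:
(Av)_1 = -1*5 + -3*1 + 3*4 = 4
(Av)_2 = -3*5 + -5*1 + -5*4 = -40
(Av)_3 = 3*5 + -5*1 + 1*4 = 14
Av = [4, -40, 14]
Then v^T (Av) = 5*4 + 1*-40 + 4*14
= 20 + -40 + 56 = 36

36


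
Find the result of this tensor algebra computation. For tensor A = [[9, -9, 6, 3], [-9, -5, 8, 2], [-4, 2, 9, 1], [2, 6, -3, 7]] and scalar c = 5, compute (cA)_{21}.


Scalar multiplication: (cA)_{ij} = c * A_{ij}.
c = 5
A_{21} = -9
(cA)_{21} = 5 * -9 = -45

-45


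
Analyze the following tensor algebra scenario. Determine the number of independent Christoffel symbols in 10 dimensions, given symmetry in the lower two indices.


Christoffel symbols Gamma^k_{ij} are symmetric in i,j, so there are d * d(d+1)/2 independent symbols.
d = 10
d(d+1)/2 = 10 * 11 / 2 = 55
Total = 10 * 55 = 550

550


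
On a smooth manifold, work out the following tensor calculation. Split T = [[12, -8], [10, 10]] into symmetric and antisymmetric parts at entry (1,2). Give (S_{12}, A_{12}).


T_{12} = -8
T_{21} = 10
S_{12} = (-8 + 10)/2 = 2/2 = 1
A_{12} = (-8 - 10)/2 = -18/2 = -9
Check: S + A = 1 + -9 = -8 = T_{12}.

(1, -9)


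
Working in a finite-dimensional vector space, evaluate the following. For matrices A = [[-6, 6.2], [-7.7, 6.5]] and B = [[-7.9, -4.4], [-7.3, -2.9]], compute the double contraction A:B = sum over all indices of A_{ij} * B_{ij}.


A:B = sum over all i,j of A_{ij} * B_{ij}.
Row 1: -6*-7.9=47.4, 6.2*-4.4=-27.28 => row sum = 20.12
Row 2: -7.7*-7.3=56.21, 6.5*-2.9=-18.85 => row sum = 37.36
Total = 20.12 + 37.36 = 57.48

57.48


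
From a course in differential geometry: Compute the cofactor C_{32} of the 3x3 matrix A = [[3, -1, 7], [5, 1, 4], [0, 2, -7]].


To find cofactor C_{32}, delete row 3 and column 2.
The resulting 2x2 submatrix is: [[3, 7], [5, 4]]
Minor M_{32} = 3*4 - 7*5
  = 12 - 35 = -23
Sign = (-1)^(3+2) = (-1)^5 = -1
Cofactor C_{32} = -1 * -23 = 23

23


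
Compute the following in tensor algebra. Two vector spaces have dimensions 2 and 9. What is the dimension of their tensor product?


The dimension of a tensor product is the product of dimensions.
dim(V) = 2, dim(W) = 9
dim(V (x) W) = 2 * 9 = 18

18


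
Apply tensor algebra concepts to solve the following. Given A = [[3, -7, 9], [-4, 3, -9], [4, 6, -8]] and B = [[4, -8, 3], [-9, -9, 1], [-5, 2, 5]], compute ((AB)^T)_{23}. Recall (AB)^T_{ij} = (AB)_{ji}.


(AB)^T_{ij} = (AB)_{ji} = sum_k A_{jk} B_{ki}.
For i=2, j=3 we need (AB)_{32}:
A_{31} * B_{12} = 4 * -8 = -32
A_{32} * B_{22} = 6 * -9 = -54
A_{33} * B_{32} = -8 * 2 = -16
Sum = -32 + -54 + -16 = -102

-102


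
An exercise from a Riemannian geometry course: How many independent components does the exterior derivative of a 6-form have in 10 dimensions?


The exterior derivative of a p-form is a (p+1)-form.
Its number of independent components is C(n, p+1).
n = 10, p+1 = 7
C(10, 7) = 120

120


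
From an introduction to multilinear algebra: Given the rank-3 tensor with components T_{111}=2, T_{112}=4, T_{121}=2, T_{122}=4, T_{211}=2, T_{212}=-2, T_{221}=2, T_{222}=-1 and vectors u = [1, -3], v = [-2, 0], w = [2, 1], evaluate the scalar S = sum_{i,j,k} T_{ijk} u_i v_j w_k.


S = sum over i,j,k of T_{ijk} u_i v_j w_k. Expanding all 8 terms:
T_{111}*u_1*v_1*w_1 = 2*1*-2*2 = -8  (running total: -8)
T_{112}*u_1*v_1*w_2 = 4*1*-2*1 = -8  (running total: -16)
T_{121}*u_1*v_2*w_1 = 2*1*0*2 = 0  (running total: -16)
T_{122}*u_1*v_2*w_2 = 4*1*0*1 = 0  (running total: -16)
T_{211}*u_2*v_1*w_1 = 2*-3*-2*2 = 24  (running total: 8)
T_{212}*u_2*v_1*w_2 = -2*-3*-2*1 = -12  (running total: -4)
T_{221}*u_2*v_2*w_1 = 2*-3*0*2 = 0  (running total: -4)
T_{222}*u_2*v_2*w_2 = -1*-3*0*1 = 0  (running total: -4)
S = -4

-4


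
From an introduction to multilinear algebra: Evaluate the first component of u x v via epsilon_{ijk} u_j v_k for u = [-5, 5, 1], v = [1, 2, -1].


(u x v)_1 = sum_{j,k} epsilon_{1jk} u_j v_k. Only permutations of (1,2,3) contribute; the two non-zero terms are:
eps_{123} u_2 v_3 = 1 * 5 * -1 = -5
eps_{132} u_3 v_2 = -1 * 1 * 2 = -2
(u x v)_1 = -7

-7


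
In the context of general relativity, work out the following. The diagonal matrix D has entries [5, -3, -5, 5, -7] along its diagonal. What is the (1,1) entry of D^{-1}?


For a diagonal matrix, the inverse has entries (D^{-1})_{ii} = 1/d_{ii}.
The diagonal entries are: d_{11} = 5, d_{22} = -3, d_{33} = -5, d_{44} = 5, d_{55} = -7
We need (D^{-1})_{11} = 1/d_{11} = 1/5 = 1/5

1/5


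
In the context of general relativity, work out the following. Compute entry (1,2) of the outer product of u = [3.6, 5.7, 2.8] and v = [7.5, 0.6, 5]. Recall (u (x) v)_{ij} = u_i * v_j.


The outer product entry T_{ij} = u_i * v_j.
We need i=1, j=2.
u_1 = 3.6, v_2 = 0.6
T_{1,2} = 3.6 * 0.6 = 2.16

2.16


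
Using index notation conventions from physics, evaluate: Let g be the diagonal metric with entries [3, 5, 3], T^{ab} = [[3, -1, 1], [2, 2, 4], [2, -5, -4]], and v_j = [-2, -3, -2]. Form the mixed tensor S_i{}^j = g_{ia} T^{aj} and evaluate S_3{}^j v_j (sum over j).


Step 1: lower the first index. For a diagonal metric, g_{ia} T^{aj} = g_{ii} T^{ij} (no sum on i).
g_{33} = 3
S_3{}^1 = 3 * T^{31} = 3 * 2 = 6
S_3{}^2 = 3 * T^{32} = 3 * -5 = -15
S_3{}^3 = 3 * T^{33} = 3 * -4 = -12
Step 2: contract S_3{}^j with v_j.
S_3{}^1 * v_1 = 6 * -2 = -12
S_3{}^2 * v_2 = -15 * -3 = 45
S_3{}^3 * v_3 = -12 * -2 = 24
Result = -12 + 45 + 24 = 57

57


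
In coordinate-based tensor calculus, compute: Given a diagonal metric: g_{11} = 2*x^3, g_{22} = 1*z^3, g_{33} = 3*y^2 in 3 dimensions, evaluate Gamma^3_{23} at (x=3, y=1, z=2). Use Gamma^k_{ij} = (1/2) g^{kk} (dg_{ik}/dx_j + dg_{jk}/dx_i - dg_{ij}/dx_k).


For a diagonal metric, Gamma^k_{ij} = (1/2) g^{kk} (dg_{ik}/dx_j + dg_{jk}/dx_i - dg_{ij}/dx_k).
The metric is diagonal, so g_{ab} = 0 for a != b.
At the given point: g_{11} = 54, g_{22} = 8, g_{33} = 3
g^{33} = 1/3
dg_{23}/dx_3 = 0 (off-diagonal)
dg_{33}/dx_2 = dg_{33}/dx_2 = 6
dg_{23}/dx_3 = 0 (off-diagonal)
Numerator = 0 + 6 - 0 = 6
Gamma^3_{23} = 6 / (2 * 3) = 1

1


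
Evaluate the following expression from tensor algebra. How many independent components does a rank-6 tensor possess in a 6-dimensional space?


The number of components of a rank-r tensor in d dimensions is d^r.
Here d = 6 and r = 6.
6^6 = 46656

46656


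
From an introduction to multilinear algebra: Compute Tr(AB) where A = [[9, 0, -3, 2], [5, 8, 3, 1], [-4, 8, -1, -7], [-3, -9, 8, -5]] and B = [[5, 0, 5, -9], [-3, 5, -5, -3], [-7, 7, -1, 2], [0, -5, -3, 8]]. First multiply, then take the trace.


Tr(AB) = sum_i (AB)_{ii} where (AB)_{ii} = sum_k A_{ik} B_{ki}.
(AB)_{11} = 9*5 + 0*-3 + -3*-7 + 2*0 = 66
(AB)_{22} = 5*0 + 8*5 + 3*7 + 1*-5 = 56
(AB)_{33} = -4*5 + 8*-5 + -1*-1 + -7*-3 = -38
(AB)_{44} = -3*-9 + -9*-3 + 8*2 + -5*8 = 30
Tr(AB) = 66 + 56 + -38 + 30 = 114

114


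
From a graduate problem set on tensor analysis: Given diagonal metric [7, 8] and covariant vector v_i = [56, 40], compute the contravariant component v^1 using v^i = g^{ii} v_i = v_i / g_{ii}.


To raise an index with a diagonal metric: v^i = v_i / g_{ii}.
For index 1: v_1 = 56, g_{11} = 7
v^1 = 56 / 7 = 8

8


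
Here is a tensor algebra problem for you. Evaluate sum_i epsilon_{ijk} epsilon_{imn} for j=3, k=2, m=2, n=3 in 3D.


Using the identity: epsilon_{ijk} epsilon_{imn} = delta_{jm} delta_{kn} - delta_{jn} delta_{km}.
delta_{32} = 0
delta_{23} = 0
delta_{33} = 1
delta_{22} = 1
Result = 0 * 0 - 1 * 1 = 0 - 1 = -1

-1


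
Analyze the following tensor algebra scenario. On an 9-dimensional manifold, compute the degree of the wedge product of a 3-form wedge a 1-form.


The degree of a wedge product is the sum of the degrees of the individual forms.
Degrees: 3, 1
Total degree = 3 + 1 = 4

4


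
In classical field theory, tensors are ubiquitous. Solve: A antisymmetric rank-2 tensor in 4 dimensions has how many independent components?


A antisymmetric rank-2 tensor in d dimensions has d(d-1)/2 independent components.
d = 4
d(d-1)/2 = 4 * 3 / 2 = 12 / 2 = 6

6


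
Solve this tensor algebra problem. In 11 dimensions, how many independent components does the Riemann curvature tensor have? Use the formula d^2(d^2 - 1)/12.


The Riemann tensor in d dimensions has d^2(d^2 - 1)/12 independent components.
d = 11, so d^2 = 121
d^2 - 1 = 120
d^2(d^2 - 1) = 121 * 120 = 14520
Divide by 12: 14520 / 12 = 1210

1210


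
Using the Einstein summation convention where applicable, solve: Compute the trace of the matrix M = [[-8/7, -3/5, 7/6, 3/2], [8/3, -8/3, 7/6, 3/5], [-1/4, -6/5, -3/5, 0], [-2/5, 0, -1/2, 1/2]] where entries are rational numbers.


The trace is the sum of diagonal entries.
Diagonal: M[1,1] = -8/7, M[2,2] = -8/3, M[3,3] = -3/5, M[4,4] = 1/2
Tr(M) = -8/7 + -8/3 + -3/5 + 1/2
Computing step by step:
After adding M[1,1]: -8/7
After adding M[2,2]: -80/21
After adding M[3,3]: -463/105
After adding M[4,4]: -821/210
Tr(M) = -821/210

-821/210


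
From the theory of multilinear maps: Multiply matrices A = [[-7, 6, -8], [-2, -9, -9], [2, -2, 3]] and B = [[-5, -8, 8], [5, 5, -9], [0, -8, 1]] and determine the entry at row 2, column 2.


(AB)_{ij} = sum_k A_{ik} B_{kj}.
For i=2, j=2:
A_{21} * B_{12} = -2 * -8 = 16
A_{22} * B_{22} = -9 * 5 = -45
A_{23} * B_{32} = -9 * -8 = 72
Sum = 16 + -45 + 72 = 43

43


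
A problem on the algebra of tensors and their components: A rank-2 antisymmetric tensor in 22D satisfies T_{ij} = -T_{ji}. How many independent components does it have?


An antisymmetric rank-2 tensor satisfies A_{ij} = -A_{ji}, so diagonal entries are zero.
The independent components are the upper-triangular entries: C(n, 2) = n(n-1)/2.
n = 22
C(22, 2) = 22 * 21 / 2 = 462 / 2 = 231

231


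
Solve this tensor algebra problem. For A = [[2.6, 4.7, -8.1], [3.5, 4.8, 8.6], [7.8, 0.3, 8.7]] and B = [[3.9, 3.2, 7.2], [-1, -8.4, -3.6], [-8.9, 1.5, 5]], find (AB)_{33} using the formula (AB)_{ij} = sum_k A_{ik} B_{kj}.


(AB)_{ij} = sum_k A_{ik} B_{kj}.
For i=3, j=3:
A_{31} * B_{13} = 7.8 * 7.2 = 56.16
A_{32} * B_{23} = 0.3 * -3.6 = -1.08
A_{33} * B_{33} = 8.7 * 5 = 43.5
Sum = 56.16 + -1.08 + 43.5 = 98.58

98.58


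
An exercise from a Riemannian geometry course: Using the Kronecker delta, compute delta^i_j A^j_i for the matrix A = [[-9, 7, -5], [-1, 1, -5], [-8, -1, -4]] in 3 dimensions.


The contraction (trace) of a rank-2 tensor is the sum of its diagonal elements.
Diagonal entries: A[1,1] = -9, A[2,2] = 1, A[3,3] = -4
Tr(A) = -9 + 1 + -4 = -12

-12


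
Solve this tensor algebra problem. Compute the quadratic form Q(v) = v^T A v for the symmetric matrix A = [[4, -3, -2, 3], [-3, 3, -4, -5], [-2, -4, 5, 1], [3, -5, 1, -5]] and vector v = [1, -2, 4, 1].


First compute Av:
(Av)_1 = 4*1 + -3*-2 + -2*4 + 3*1 = 5
(Av)_2 = -3*1 + 3*-2 + -4*4 + -5*1 = -30
(Av)_3 = -2*1 + -4*-2 + 5*4 + 1*1 = 27
(Av)_4 = 3*1 + -5*-2 + 1*4 + -5*1 = 12
Av = [5, -30, 27, 12]
Then v^T (Av) = 1*5 + -2*-30 + 4*27 + 1*12
= 5 + 60 + 108 + 12 = 185

185


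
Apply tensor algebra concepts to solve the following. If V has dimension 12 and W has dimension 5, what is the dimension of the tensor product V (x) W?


The dimension of a tensor product is the product of dimensions.
dim(V) = 12, dim(W) = 5
dim(V (x) W) = 12 * 5 = 60

60


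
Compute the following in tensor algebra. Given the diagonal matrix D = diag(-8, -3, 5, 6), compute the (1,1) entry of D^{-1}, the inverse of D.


For a diagonal matrix, the inverse has entries (D^{-1})_{ii} = 1/d_{ii}.
The diagonal entries are: d_{11} = -8, d_{22} = -3, d_{33} = 5, d_{44} = 6
We need (D^{-1})_{11} = 1/d_{11} = 1/-8 = -1/8

-1/8


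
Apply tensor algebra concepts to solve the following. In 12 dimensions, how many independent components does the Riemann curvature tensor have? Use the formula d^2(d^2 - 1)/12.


The Riemann tensor in d dimensions has d^2(d^2 - 1)/12 independent components.
d = 12, so d^2 = 144
d^2 - 1 = 143
d^2(d^2 - 1) = 144 * 143 = 20592
Divide by 12: 20592 / 12 = 1716

1716


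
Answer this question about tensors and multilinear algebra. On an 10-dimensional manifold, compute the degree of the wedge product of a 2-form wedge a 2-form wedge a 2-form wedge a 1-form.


The degree of a wedge product is the sum of the degrees of the individual forms.
Degrees: 2, 2, 2, 1
Total degree = 2 + 2 + 2 + 1 = 7

7


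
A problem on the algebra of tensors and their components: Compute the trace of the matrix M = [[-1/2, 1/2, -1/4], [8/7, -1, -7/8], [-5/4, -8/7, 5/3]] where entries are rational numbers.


The trace is the sum of diagonal entries.
Diagonal: M[1,1] = -1/2, M[2,2] = -1, M[3,3] = 5/3
Tr(M) = -1/2 + -1 + 5/3
Computing step by step:
After adding M[1,1]: -1/2
After adding M[2,2]: -3/2
After adding M[3,3]: 1/6
Tr(M) = 1/6

1/6


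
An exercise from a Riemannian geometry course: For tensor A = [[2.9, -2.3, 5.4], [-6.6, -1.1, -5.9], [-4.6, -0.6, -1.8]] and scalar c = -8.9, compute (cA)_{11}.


Scalar multiplication: (cA)_{ij} = c * A_{ij}.
c = -8.9
A_{11} = 2.9
(cA)_{11} = -8.9 * 2.9 = -25.81

-25.81


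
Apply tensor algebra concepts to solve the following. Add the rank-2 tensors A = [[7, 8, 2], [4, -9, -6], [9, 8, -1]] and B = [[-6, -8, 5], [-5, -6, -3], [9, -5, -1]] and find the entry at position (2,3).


Tensor addition is component-wise: (A + B)_{ij} = A_{ij} + B_{ij}.
A_{23} = -6
B_{23} = -3
(A + B)_{23} = -6 + -3 = -9

-9


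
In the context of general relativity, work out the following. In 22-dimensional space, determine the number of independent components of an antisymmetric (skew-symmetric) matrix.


An antisymmetric rank-2 tensor satisfies A_{ij} = -A_{ji}, so diagonal entries are zero.
The independent components are the upper-triangular entries: C(n, 2) = n(n-1)/2.
n = 22
C(22, 2) = 22 * 21 / 2 = 462 / 2 = 231

231


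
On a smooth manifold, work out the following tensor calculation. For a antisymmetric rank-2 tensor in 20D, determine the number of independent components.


A antisymmetric rank-2 tensor in d dimensions has d(d-1)/2 independent components.
d = 20
d(d-1)/2 = 20 * 19 / 2 = 380 / 2 = 190

190


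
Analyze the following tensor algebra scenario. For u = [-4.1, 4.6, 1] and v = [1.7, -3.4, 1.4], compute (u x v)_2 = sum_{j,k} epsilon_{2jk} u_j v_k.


(u x v)_2 = sum_{j,k} epsilon_{2jk} u_j v_k. Only permutations of (1,2,3) contribute; the two non-zero terms are:
eps_{213} u_1 v_3 = -1 * -4.1 * 1.4 = 5.74
eps_{231} u_3 v_1 = 1 * 1 * 1.7 = 1.7
(u x v)_2 = 7.44

7.44


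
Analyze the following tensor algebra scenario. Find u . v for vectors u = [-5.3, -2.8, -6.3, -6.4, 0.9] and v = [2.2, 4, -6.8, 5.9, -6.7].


The inner product u . v = sum of u_i * v_i.
Term-by-term: -5.3 * 2.2, -2.8 * 4, -6.3 * -6.8, -6.4 * 5.9, 0.9 * -6.7
Products: -11.66, -11.2, 42.84, -37.76, -6.03
Sum = -11.66 + -11.2 + 42.84 + -37.76 + -6.03 = -23.81

-23.81


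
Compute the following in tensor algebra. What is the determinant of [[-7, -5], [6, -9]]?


For a 2x2 matrix [[a, b], [c, d]], det = a*d - b*c.
a = -7, b = -5, c = 6, d = -9
a*d = -7 * -9 = 63
b*c = -5 * 6 = -30
det = 63 - -30 = 93

93


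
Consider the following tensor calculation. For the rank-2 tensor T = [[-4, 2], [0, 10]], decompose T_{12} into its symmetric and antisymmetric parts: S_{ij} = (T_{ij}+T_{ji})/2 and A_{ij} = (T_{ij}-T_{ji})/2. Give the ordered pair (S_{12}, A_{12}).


T_{12} = 2
T_{21} = 0
S_{12} = (2 + 0)/2 = 2/2 = 1
A_{12} = (2 - 0)/2 = 2/2 = 1
Check: S + A = 1 + 1 = 2 = T_{12}.

(1, 1)


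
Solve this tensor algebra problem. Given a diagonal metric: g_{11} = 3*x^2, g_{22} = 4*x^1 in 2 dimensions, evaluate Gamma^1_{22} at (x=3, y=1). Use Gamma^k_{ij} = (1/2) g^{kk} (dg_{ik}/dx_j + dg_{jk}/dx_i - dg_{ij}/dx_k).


For a diagonal metric, Gamma^k_{ij} = (1/2) g^{kk} (dg_{ik}/dx_j + dg_{jk}/dx_i - dg_{ij}/dx_k).
The metric is diagonal, so g_{ab} = 0 for a != b.
At the given point: g_{11} = 27, g_{22} = 12
g^{11} = 1/27
dg_{21}/dx_2 = 0 (off-diagonal)
dg_{21}/dx_2 = 0 (off-diagonal)
dg_{22}/dx_1 = dg_{22}/dx_1 = 4
Numerator = 0 + 0 - 4 = -4
Gamma^1_{22} = -4 / (2 * 27) = -2/27

-2/27


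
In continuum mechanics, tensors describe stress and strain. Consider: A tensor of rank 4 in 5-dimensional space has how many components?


The number of components of a rank-r tensor in d dimensions is d^r.
Here d = 5 and r = 4.
5^4 = 625

625


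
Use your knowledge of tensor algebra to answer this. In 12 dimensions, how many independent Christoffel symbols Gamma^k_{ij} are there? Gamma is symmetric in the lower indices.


Christoffel symbols Gamma^k_{ij} are symmetric in i,j, so there are d * d(d+1)/2 independent symbols.
d = 12
d(d+1)/2 = 12 * 13 / 2 = 78
Total = 12 * 78 = 936

936


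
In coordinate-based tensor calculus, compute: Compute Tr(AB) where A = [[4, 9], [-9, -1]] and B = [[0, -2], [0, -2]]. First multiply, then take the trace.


Tr(AB) = sum_i (AB)_{ii} where (AB)_{ii} = sum_k A_{ik} B_{ki}.
(AB)_{11} = 4*0 + 9*0 = 0
(AB)_{22} = -9*-2 + -1*-2 = 20
Tr(AB) = 0 + 20 = 20

20


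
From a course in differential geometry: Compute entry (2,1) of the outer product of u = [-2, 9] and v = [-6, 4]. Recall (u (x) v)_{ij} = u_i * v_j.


The outer product entry T_{ij} = u_i * v_j.
We need i=2, j=1.
u_2 = 9, v_1 = -6
T_{2,1} = 9 * -6 = -54

-54


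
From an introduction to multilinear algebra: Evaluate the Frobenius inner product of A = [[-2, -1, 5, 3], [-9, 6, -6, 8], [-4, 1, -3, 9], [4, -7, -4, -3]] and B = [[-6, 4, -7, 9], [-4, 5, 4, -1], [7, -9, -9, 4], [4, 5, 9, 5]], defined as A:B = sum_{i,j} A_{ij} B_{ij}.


A:B = sum over all i,j of A_{ij} * B_{ij}.
Row 1: -2*-6=12, -1*4=-4, 5*-7=-35, 3*9=27 => row sum = 0
Row 2: -9*-4=36, 6*5=30, -6*4=-24, 8*-1=-8 => row sum = 34
Row 3: -4*7=-28, 1*-9=-9, -3*-9=27, 9*4=36 => row sum = 26
Row 4: 4*4=16, -7*5=-35, -4*9=-36, -3*5=-15 => row sum = -70
Total = 0 + 34 + 26 + -70 = -10

-10


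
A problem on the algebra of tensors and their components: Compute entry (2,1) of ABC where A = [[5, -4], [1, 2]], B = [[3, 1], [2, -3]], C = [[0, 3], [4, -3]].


(ABC)_{21} = sum_m (AB)_{2m} C_{m1}. First compute row 2 of AB.
(AB)_{21} = 1*3 + 2*2 = 7
(AB)_{22} = 1*1 + 2*-3 = -5
Now contract with column 1 of C:
(AB)_{21} * C_{11} = 7 * 0 = 0
(AB)_{22} * C_{21} = -5 * 4 = -20
(ABC)_{21} = 0 + -20 = -20

-20


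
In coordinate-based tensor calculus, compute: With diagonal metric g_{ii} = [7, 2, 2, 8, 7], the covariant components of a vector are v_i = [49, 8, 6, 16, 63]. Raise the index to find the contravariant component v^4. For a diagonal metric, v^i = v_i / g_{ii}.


To raise an index with a diagonal metric: v^i = v_i / g_{ii}.
For index 4: v_4 = 16, g_{44} = 8
v^4 = 16 / 8 = 2

2


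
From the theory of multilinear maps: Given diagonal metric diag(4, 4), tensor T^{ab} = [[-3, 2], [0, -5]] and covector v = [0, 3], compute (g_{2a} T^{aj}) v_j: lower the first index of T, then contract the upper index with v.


Step 1: lower the first index. For a diagonal metric, g_{ia} T^{aj} = g_{ii} T^{ij} (no sum on i).
g_{22} = 4
S_2{}^1 = 4 * T^{21} = 4 * 0 = 0
S_2{}^2 = 4 * T^{22} = 4 * -5 = -20
Step 2: contract S_2{}^j with v_j.
S_2{}^1 * v_1 = 0 * 0 = 0
S_2{}^2 * v_2 = -20 * 3 = -60
Result = 0 + -60 = -60

-60


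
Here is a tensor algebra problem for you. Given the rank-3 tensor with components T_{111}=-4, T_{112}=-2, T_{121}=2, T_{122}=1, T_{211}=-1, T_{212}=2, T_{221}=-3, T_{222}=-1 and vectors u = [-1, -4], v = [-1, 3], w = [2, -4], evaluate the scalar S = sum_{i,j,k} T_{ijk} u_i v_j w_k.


S = sum over i,j,k of T_{ijk} u_i v_j w_k. Expanding all 8 terms:
T_{111}*u_1*v_1*w_1 = -4*-1*-1*2 = -8  (running total: -8)
T_{112}*u_1*v_1*w_2 = -2*-1*-1*-4 = 8  (running total: 0)
T_{121}*u_1*v_2*w_1 = 2*-1*3*2 = -12  (running total: -12)
T_{122}*u_1*v_2*w_2 = 1*-1*3*-4 = 12  (running total: 0)
T_{211}*u_2*v_1*w_1 = -1*-4*-1*2 = -8  (running total: -8)
T_{212}*u_2*v_1*w_2 = 2*-4*-1*-4 = -32  (running total: -40)
T_{221}*u_2*v_2*w_1 = -3*-4*3*2 = 72  (running total: 32)
T_{222}*u_2*v_2*w_2 = -1*-4*3*-4 = -48  (running total: -16)
S = -16

-16


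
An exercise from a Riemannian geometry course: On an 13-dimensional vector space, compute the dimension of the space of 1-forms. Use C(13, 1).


The dimension of the space of p-forms on an n-dimensional space is C(n, p).
n = 13, p = 1
C(13, 1) = 13! / (1! * 12!) = 13

13


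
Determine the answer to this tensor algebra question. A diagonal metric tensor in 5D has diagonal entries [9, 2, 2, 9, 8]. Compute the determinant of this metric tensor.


For a diagonal metric, the determinant is the product of diagonal entries.
Diagonal entries: 9, 2, 2, 9, 8
det(g) = 9 * 2 * 2 * 9 * 8 = 2592

2592


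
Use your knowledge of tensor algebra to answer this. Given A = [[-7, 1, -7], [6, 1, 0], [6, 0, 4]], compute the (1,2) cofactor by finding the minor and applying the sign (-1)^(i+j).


To find cofactor C_{12}, delete row 1 and column 2.
The resulting 2x2 submatrix is: [[6, 0], [6, 4]]
Minor M_{12} = 6*4 - 0*6
  = 24 - 0 = 24
Sign = (-1)^(1+2) = (-1)^3 = -1
Cofactor C_{12} = -1 * 24 = -24

-24


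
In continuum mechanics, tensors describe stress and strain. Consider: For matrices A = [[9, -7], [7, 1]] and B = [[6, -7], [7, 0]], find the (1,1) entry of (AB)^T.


(AB)^T_{ij} = (AB)_{ji} = sum_k A_{jk} B_{ki}.
For i=1, j=1 we need (AB)_{11}:
A_{11} * B_{11} = 9 * 6 = 54
A_{12} * B_{21} = -7 * 7 = -49
Sum = 54 + -49 = 5

5


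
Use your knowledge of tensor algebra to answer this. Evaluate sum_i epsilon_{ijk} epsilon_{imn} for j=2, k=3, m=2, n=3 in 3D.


Using the identity: epsilon_{ijk} epsilon_{imn} = delta_{jm} delta_{kn} - delta_{jn} delta_{km}.
delta_{22} = 1
delta_{33} = 1
delta_{23} = 0
delta_{32} = 0
Result = 1 * 1 - 0 * 0 = 1 - 0 = 1

1


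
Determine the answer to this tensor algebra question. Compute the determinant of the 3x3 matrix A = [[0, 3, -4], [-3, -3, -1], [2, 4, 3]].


Expanding along the first row, det(A) = a11*M_11 - a12*M_12 + a13*M_13, where M_1j is the (1,j) minor.
Minor M_11 = -3*3 - -1*4 = -5
Minor M_12 = -3*3 - -1*2 = -7
Minor M_13 = -3*4 - -3*2 = -6
det = 0*(-5) - 3*(-7) + -4*(-6)
    = 0 - -21 + 24
    = 45

45


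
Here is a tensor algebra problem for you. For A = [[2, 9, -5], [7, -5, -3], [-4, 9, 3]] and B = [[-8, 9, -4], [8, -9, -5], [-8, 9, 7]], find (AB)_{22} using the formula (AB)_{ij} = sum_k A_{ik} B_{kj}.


(AB)_{ij} = sum_k A_{ik} B_{kj}.
For i=2, j=2:
A_{21} * B_{12} = 7 * 9 = 63
A_{22} * B_{22} = -5 * -9 = 45
A_{23} * B_{32} = -3 * 9 = -27
Sum = 63 + 45 + -27 = 81

81


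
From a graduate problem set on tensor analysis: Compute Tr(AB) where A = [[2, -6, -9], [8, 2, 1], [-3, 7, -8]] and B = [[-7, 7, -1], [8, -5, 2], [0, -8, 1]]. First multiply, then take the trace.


Tr(AB) = sum_i (AB)_{ii} where (AB)_{ii} = sum_k A_{ik} B_{ki}.
(AB)_{11} = 2*-7 + -6*8 + -9*0 = -62
(AB)_{22} = 8*7 + 2*-5 + 1*-8 = 38
(AB)_{33} = -3*-1 + 7*2 + -8*1 = 9
Tr(AB) = -62 + 38 + 9 = -15

-15


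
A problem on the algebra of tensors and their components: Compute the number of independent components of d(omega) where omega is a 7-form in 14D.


The exterior derivative of a p-form is a (p+1)-form.
Its number of independent components is C(n, p+1).
n = 14, p+1 = 8
C(14, 8) = 3003

3003


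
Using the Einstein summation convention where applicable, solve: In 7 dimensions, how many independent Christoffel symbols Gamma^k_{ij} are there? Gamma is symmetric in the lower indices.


Christoffel symbols Gamma^k_{ij} are symmetric in i,j, so there are d * d(d+1)/2 independent symbols.
d = 7
d(d+1)/2 = 7 * 8 / 2 = 28
Total = 7 * 28 = 196

196


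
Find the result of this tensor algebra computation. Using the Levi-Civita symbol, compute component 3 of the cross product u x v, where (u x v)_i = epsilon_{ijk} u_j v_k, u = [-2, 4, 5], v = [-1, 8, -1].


(u x v)_3 = sum_{j,k} epsilon_{3jk} u_j v_k. Only permutations of (1,2,3) contribute; the two non-zero terms are:
eps_{312} u_1 v_2 = 1 * -2 * 8 = -16
eps_{321} u_2 v_1 = -1 * 4 * -1 = 4
(u x v)_3 = -12

-12


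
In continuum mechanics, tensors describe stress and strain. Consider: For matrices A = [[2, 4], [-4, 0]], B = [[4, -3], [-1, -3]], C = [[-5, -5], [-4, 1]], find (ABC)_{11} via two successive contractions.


(ABC)_{11} = sum_m (AB)_{1m} C_{m1}. First compute row 1 of AB.
(AB)_{11} = 2*4 + 4*-1 = 4
(AB)_{12} = 2*-3 + 4*-3 = -18
Now contract with column 1 of C:
(AB)_{11} * C_{11} = 4 * -5 = -20
(AB)_{12} * C_{21} = -18 * -4 = 72
(ABC)_{11} = -20 + 72 = 52

52


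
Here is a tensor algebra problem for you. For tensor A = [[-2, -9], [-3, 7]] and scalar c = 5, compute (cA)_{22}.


Scalar multiplication: (cA)_{ij} = c * A_{ij}.
c = 5
A_{22} = 7
(cA)_{22} = 5 * 7 = 35

35


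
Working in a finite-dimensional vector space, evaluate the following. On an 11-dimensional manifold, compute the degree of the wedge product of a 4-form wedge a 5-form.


The degree of a wedge product is the sum of the degrees of the individual forms.
Degrees: 4, 5
Total degree = 4 + 5 = 9

9


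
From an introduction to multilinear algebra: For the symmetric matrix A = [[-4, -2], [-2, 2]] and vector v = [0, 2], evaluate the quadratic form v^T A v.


First compute Av:
(Av)_1 = -4*0 + -2*2 = -4
(Av)_2 = -2*0 + 2*2 = 4
Av = [-4, 4]
Then v^T (Av) = 0*-4 + 2*4
= 0 + 8 = 8

8


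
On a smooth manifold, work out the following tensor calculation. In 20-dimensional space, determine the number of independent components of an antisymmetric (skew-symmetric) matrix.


An antisymmetric rank-2 tensor satisfies A_{ij} = -A_{ji}, so diagonal entries are zero.
The independent components are the upper-triangular entries: C(n, 2) = n(n-1)/2.
n = 20
C(20, 2) = 20 * 19 / 2 = 380 / 2 = 190

190


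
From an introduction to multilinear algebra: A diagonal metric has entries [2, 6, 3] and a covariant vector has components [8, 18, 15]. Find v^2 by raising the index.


To raise an index with a diagonal metric: v^i = v_i / g_{ii}.
For index 2: v_2 = 18, g_{22} = 6
v^2 = 18 / 6 = 3

3


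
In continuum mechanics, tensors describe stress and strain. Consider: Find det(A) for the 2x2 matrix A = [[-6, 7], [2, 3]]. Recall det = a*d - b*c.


For a 2x2 matrix [[a, b], [c, d]], det = a*d - b*c.
a = -6, b = 7, c = 2, d = 3
a*d = -6 * 3 = -18
b*c = 7 * 2 = 14
det = -18 - 14 = -32

-32


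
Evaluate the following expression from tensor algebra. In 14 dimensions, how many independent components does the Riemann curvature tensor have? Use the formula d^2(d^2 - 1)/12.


The Riemann tensor in d dimensions has d^2(d^2 - 1)/12 independent components.
d = 14, so d^2 = 196
d^2 - 1 = 195
d^2(d^2 - 1) = 196 * 195 = 38220
Divide by 12: 38220 / 12 = 3185

3185


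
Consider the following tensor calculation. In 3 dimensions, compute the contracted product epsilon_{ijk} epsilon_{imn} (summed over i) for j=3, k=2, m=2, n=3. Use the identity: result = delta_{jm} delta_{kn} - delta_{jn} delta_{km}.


Using the identity: epsilon_{ijk} epsilon_{imn} = delta_{jm} delta_{kn} - delta_{jn} delta_{km}.
delta_{32} = 0
delta_{23} = 0
delta_{33} = 1
delta_{22} = 1
Result = 0 * 0 - 1 * 1 = 0 - 1 = -1

-1


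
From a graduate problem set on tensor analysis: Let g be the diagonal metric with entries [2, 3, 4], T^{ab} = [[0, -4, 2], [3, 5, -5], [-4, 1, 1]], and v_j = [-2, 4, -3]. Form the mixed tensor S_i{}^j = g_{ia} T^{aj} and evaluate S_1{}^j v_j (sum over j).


Step 1: lower the first index. For a diagonal metric, g_{ia} T^{aj} = g_{ii} T^{ij} (no sum on i).
g_{11} = 2
S_1{}^1 = 2 * T^{11} = 2 * 0 = 0
S_1{}^2 = 2 * T^{12} = 2 * -4 = -8
S_1{}^3 = 2 * T^{13} = 2 * 2 = 4
Step 2: contract S_1{}^j with v_j.
S_1{}^1 * v_1 = 0 * -2 = 0
S_1{}^2 * v_2 = -8 * 4 = -32
S_1{}^3 * v_3 = 4 * -3 = -12
Result = 0 + -32 + -12 = -44

-44


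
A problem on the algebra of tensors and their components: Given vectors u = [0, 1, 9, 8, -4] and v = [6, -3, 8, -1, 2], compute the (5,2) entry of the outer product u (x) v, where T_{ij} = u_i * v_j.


The outer product entry T_{ij} = u_i * v_j.
We need i=5, j=2.
u_5 = -4, v_2 = -3
T_{5,2} = -4 * -3 = 12

12


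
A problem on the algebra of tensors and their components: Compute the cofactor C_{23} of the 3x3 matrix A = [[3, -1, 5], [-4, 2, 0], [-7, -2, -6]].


To find cofactor C_{23}, delete row 2 and column 3.
The resulting 2x2 submatrix is: [[3, -1], [-7, -2]]
Minor M_{23} = 3*-2 - -1*-7
  = -6 - 7 = -13
Sign = (-1)^(2+3) = (-1)^5 = -1
Cofactor C_{23} = -1 * -13 = 13

13


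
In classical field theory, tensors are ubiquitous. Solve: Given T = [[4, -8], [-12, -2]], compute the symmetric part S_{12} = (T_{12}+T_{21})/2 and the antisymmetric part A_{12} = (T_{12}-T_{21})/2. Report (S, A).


T_{12} = -8
T_{21} = -12
S_{12} = (-8 + -12)/2 = -20/2 = -10
A_{12} = (-8 - -12)/2 = 4/2 = 2
Check: S + A = -10 + 2 = -8 = T_{12}.

(-10, 2)


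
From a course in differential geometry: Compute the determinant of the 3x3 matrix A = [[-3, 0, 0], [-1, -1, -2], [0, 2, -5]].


Expanding along the first row, det(A) = a11*M_11 - a12*M_12 + a13*M_13, where M_1j is the (1,j) minor.
Minor M_11 = -1*-5 - -2*2 = 9
Minor M_12 = -1*-5 - -2*0 = 5
Minor M_13 = -1*2 - -1*0 = -2
det = -3*(9) - 0*(5) + 0*(-2)
    = -27 - 0 + 0
    = -27

-27


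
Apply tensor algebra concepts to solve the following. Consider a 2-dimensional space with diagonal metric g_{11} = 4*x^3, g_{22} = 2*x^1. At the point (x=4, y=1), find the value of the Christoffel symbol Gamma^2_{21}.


For a diagonal metric, Gamma^k_{ij} = (1/2) g^{kk} (dg_{ik}/dx_j + dg_{jk}/dx_i - dg_{ij}/dx_k).
The metric is diagonal, so g_{ab} = 0 for a != b.
At the given point: g_{11} = 256, g_{22} = 8
g^{22} = 1/8
dg_{22}/dx_1 = dg_{22}/dx_1 = 2
dg_{12}/dx_2 = 0 (off-diagonal)
dg_{21}/dx_2 = 0 (off-diagonal)
Numerator = 2 + 0 - 0 = 2
Gamma^2_{21} = 2 / (2 * 8) = 1/8

1/8


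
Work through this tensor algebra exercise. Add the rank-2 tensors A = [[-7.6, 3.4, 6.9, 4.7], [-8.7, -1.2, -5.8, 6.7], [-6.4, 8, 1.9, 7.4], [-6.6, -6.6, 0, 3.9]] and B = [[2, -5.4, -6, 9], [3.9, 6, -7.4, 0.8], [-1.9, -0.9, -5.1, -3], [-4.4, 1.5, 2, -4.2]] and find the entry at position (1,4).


Tensor addition is component-wise: (A + B)_{ij} = A_{ij} + B_{ij}.
A_{14} = 4.7
B_{14} = 9
(A + B)_{14} = 4.7 + 9 = 13.7

13.7


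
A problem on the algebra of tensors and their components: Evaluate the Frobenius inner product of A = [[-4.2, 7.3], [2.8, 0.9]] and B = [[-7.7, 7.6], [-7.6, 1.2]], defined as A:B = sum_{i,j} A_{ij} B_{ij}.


A:B = sum over all i,j of A_{ij} * B_{ij}.
Row 1: -4.2*-7.7=32.34, 7.3*7.6=55.48 => row sum = 87.82
Row 2: 2.8*-7.6=-21.28, 0.9*1.2=1.08 => row sum = -20.2
Total = 87.82 + -20.2 = 67.62

67.62


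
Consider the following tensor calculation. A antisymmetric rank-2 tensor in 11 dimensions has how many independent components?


A antisymmetric rank-2 tensor in d dimensions has d(d-1)/2 independent components.
d = 11
d(d-1)/2 = 11 * 10 / 2 = 110 / 2 = 55

55


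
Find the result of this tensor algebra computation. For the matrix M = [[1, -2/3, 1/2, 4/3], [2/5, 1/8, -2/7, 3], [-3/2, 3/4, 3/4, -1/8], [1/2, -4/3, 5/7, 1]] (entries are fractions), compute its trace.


The trace is the sum of diagonal entries.
Diagonal: M[1,1] = 1, M[2,2] = 1/8, M[3,3] = 3/4, M[4,4] = 1
Tr(M) = 1 + 1/8 + 3/4 + 1
Computing step by step:
After adding M[1,1]: 1
After adding M[2,2]: 9/8
After adding M[3,3]: 15/8
After adding M[4,4]: 23/8
Tr(M) = 23/8

23/8


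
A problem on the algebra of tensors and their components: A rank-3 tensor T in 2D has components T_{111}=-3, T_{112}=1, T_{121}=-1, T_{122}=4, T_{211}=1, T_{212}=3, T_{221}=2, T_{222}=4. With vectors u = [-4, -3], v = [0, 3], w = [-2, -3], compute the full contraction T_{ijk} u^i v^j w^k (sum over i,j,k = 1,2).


S = sum over i,j,k of T_{ijk} u_i v_j w_k. Expanding all 8 terms:
T_{111}*u_1*v_1*w_1 = -3*-4*0*-2 = 0  (running total: 0)
T_{112}*u_1*v_1*w_2 = 1*-4*0*-3 = 0  (running total: 0)
T_{121}*u_1*v_2*w_1 = -1*-4*3*-2 = -24  (running total: -24)
T_{122}*u_1*v_2*w_2 = 4*-4*3*-3 = 144  (running total: 120)
T_{211}*u_2*v_1*w_1 = 1*-3*0*-2 = 0  (running total: 120)
T_{212}*u_2*v_1*w_2 = 3*-3*0*-3 = 0  (running total: 120)
T_{221}*u_2*v_2*w_1 = 2*-3*3*-2 = 36  (running total: 156)
T_{222}*u_2*v_2*w_2 = 4*-3*3*-3 = 108  (running total: 264)
S = 264

264


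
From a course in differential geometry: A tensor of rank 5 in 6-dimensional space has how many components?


The number of components of a rank-r tensor in d dimensions is d^r.
Here d = 6 and r = 5.
6^5 = 7776

7776


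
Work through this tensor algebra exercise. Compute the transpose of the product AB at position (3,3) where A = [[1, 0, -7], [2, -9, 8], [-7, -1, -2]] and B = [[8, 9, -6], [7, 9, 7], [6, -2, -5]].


(AB)^T_{ij} = (AB)_{ji} = sum_k A_{jk} B_{ki}.
For i=3, j=3 we need (AB)_{33}:
A_{31} * B_{13} = -7 * -6 = 42
A_{32} * B_{23} = -1 * 7 = -7
A_{33} * B_{33} = -2 * -5 = 10
Sum = 42 + -7 + 10 = 45

45
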